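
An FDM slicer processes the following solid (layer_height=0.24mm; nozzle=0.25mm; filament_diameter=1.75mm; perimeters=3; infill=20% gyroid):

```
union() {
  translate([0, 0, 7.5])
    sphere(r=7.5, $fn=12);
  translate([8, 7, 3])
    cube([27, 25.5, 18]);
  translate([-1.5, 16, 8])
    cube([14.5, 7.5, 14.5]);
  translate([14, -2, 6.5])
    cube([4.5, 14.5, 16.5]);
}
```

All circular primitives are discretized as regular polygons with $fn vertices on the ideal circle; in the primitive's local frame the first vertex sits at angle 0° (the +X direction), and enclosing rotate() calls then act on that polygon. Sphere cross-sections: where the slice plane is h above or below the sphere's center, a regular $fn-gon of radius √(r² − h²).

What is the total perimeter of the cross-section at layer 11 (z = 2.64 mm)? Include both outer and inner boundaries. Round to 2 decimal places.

At z = 2.64 mm: the sphere: section is a regular 12-gon, circumradius = √(r²−h²) = √(7.5²−4.86²) = 5.712 (perimeter = 2·12·5.712·sin(180°/12) = 35.48 mm); the cube at (8, 7) is not intersected at this z (z outside [3, 21]); the cube at (-1.5, 16) is absent (z outside [8, 22.5]); the cube at (14, -2) is absent (z outside [6.5, 23]); Taking the union: only the r=7.5 sphere is present, so the union is just that shape — boundary = 35.48 mm. Overall, the cross-section is a single solid region. Total boundary length (outer) = 35.48 mm.

35.48 mm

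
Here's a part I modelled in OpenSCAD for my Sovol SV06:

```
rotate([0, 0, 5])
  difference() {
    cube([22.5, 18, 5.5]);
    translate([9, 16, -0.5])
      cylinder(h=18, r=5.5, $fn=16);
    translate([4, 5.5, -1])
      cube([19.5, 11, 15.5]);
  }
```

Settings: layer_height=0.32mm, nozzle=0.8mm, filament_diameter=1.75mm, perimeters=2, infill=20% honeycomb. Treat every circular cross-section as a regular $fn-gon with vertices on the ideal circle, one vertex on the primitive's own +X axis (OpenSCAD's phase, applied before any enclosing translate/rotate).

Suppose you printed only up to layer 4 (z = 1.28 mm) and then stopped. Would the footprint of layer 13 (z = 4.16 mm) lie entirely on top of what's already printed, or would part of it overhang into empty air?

entirely on top

Compare the two slices. At z = 1.28: the cube (footprint 22.5×18) is included at this height (area 405.00 mm²); the cylinder at (9, 16): section is a regular 16-gon, circumradius r=5.5 (area = (16/2)·5.500²·sin(360°/16) = 92.61 mm²); the cube at (4, 5.5) (footprint 19.5×11) is included at this height (area 214.50 mm²); After the difference (first − rest): starting from the 22.5×18 cube (405.00 mm²), the r=5.5 cylinder at (9, 16) partially overlaps it — only the 67.51 mm² overlap (of its 92.61 mm²) is removed, clipping the outline; the 19.5×11 cube at (4, 5.5) partially overlaps it — only the 152.59 mm² overlap (of its 214.50 mm²) is removed, clipping the outline — area = 184.90 mm²; (whole slice rotated 5° about Z — lengths, areas and connectivity unchanged). At z = 4.16: the 22.5×18 cube contributes its full rectangle (area 405.00 mm²); the cylinder at (9, 16): section is a regular 16-gon, circumradius r=5.5 (area = (16/2)·5.500²·sin(360°/16) = 92.61 mm²); the 19.5×11 cube at (4, 5.5) contributes its full rectangle (area 214.50 mm²); After the difference (first − rest): starting from the 22.5×18 cube (405.00 mm²), the r=5.5 cylinder at (9, 16) partially overlaps it — only the 67.51 mm² overlap (of its 92.61 mm²) is removed, clipping the outline; the 19.5×11 cube at (4, 5.5) partially overlaps it — only the 152.59 mm² overlap (of its 214.50 mm²) is removed, clipping the outline — area = 184.90 mm²; (whole slice rotated 5° about Z — lengths, areas and connectivity unchanged). Checking containment: the cross-section at z = 4.16 is a subset of the cross-section at z = 1.28.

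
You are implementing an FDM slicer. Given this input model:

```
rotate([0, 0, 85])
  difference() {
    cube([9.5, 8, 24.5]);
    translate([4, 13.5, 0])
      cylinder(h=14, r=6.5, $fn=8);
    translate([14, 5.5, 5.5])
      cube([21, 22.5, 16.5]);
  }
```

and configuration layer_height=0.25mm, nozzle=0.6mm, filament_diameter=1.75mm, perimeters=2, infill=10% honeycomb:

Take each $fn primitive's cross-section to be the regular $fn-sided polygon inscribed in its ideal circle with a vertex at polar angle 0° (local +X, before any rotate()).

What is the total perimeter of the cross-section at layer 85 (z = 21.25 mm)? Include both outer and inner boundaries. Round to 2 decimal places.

At z = 21.25 mm: the cube (footprint 9.5×8) is included at this height (perimeter 35.00 mm); the cylinder at (4, 13.5) does not reach this height (z outside [0, 14]); the cube at (14, 5.5) (footprint 21×22.5) is included at this height (perimeter 87.00 mm); Taking the first minus the rest: starting from the 9.5×8 cube, the 21×22.5 cube at (14, 5.5) misses the remaining region (no effect) — boundary = 35.00 mm; (whole slice rotated 85° about Z — lengths, areas and connectivity unchanged). Overall, the cross-section is a single solid region. Total boundary length (outer) = 35.00 mm.

35.00 mm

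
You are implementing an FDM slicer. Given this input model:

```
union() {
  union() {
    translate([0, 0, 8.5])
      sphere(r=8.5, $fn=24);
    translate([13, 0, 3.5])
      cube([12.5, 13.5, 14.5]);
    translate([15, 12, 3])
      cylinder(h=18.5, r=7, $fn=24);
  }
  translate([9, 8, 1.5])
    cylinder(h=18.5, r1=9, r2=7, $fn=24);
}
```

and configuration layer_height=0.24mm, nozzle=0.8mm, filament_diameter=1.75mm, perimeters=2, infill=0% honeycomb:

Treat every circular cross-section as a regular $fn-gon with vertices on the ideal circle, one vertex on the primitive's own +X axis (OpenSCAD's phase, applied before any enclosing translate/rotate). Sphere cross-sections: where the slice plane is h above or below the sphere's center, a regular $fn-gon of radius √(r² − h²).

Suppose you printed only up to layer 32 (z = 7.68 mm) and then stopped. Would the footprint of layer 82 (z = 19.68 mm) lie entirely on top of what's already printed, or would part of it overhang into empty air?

Compare the two slices. At z = 7.68: the sphere: section is a regular 24-gon, circumradius = √(r²−h²) = √(8.5²−0.82²) = 8.460 (area = (24/2)·8.460²·sin(360°/24) = 222.31 mm²); the cube at (13, 0) (footprint 12.5×13.5) is included at this height (area 168.75 mm²); the r=7 cylinder at (15, 12) contributes a regular 24-gon of circumradius 7 (area = (24/2)·7.000²·sin(360°/24) = 152.19 mm²); Combining (union): the regions partially overlap — summed areas 543.24 mm² minus the doubly-counted overlap 65.13 mm² gives 478.11 mm² — area = 478.11 mm²; the cone at (9, 8) (r1=9→r2=7) has section circumradius 8.332 here — a regular 24-gon (area = (24/2)·8.332²·sin(360°/24) = 215.61 mm²); Merging all regions: the regions partially overlap — summed areas 693.72 mm² minus the doubly-counted overlap 123.45 mm² gives 570.27 mm² — area = 570.27 mm². At z = 19.68: the sphere does not reach this height (|z−center|=11.180 > r=8.5); the cube at (13, 0) does not reach this height (z outside [3.5, 18]); the r=7 cylinder at (15, 12) contributes a regular 24-gon of circumradius 7 (area = (24/2)·7.000²·sin(360°/24) = 152.19 mm²); Taking the union: only the r=7 cylinder at (15, 12) is present, so the union is just that shape — area = 152.19 mm²; the cone at (9, 8): at t=0.983 of its height the radius interpolates to r₁+(r₂−r₁)t = 7.035, giving a regular 24-gon of that circumradius (area = (24/2)·7.035²·sin(360°/24) = 153.69 mm²); Merging all regions: the regions partially overlap — summed areas 305.88 mm² minus the doubly-counted overlap 56.99 mm² gives 248.89 mm² — area = 248.89 mm². Checking containment: the cross-section at z = 19.68 is a subset of the cross-section at z = 7.68.

entirely on top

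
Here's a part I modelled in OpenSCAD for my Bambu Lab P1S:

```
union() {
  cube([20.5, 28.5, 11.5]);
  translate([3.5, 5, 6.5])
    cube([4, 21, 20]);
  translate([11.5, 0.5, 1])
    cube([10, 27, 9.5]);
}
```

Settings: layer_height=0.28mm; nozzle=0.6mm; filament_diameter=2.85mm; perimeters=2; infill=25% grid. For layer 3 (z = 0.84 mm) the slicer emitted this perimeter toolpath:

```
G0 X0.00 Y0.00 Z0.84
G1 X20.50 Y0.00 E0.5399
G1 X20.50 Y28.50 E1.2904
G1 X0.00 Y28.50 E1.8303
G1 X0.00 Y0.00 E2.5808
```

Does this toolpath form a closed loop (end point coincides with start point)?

yes

Start point (G0): (0.00, 0.00). End point (last G1): the path returns to the start — closed.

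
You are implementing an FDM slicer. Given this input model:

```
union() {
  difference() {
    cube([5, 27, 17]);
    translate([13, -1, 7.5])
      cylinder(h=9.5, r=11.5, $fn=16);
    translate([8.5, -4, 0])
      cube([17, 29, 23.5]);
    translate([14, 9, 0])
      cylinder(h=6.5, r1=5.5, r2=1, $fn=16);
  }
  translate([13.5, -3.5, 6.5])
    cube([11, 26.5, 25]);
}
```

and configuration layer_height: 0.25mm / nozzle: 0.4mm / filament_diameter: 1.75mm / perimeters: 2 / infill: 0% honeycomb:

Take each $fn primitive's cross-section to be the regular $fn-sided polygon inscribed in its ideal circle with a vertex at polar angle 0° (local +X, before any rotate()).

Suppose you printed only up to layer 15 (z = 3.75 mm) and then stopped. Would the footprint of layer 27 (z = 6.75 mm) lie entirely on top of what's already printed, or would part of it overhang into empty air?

Compare the two slices. At z = 3.75: the 5×27 cube contributes its full rectangle (area 135.00 mm²); the cylinder at (13, -1) is not intersected at this z (z outside [7.5, 17]); the cube at (8.5, -4) is present — its section is the full 17×29 rectangle (area 493.00 mm²); the cone at (14, 9) contributes a regular 16-gon of circumradius 2.904 (interpolated between r1=5.5 and r2=1 at t=0.577) (area = (16/2)·2.904²·sin(360°/16) = 25.82 mm²); Subtracting the remaining from the first: starting from the 5×27 cube (135.00 mm²), the 17×29 cube at (8.5, -4) misses the remaining region (no effect); the cone at (14, 9) misses the remaining region (no effect) — area = 135.00 mm²; the cube at (13.5, -3.5) does not reach this height (z outside [6.5, 31.5]); Combining (union): only that combined region is present, so the union is just that shape — area = 135.00 mm². At z = 6.75: the cube is present — its section is the full 5×27 rectangle (area 135.00 mm²); the cylinder at (13, -1) does not reach this height (z outside [7.5, 17]); the cube at (8.5, -4) (footprint 17×29) is included at this height (area 493.00 mm²); the cone at (14, 9) is not intersected at this z (z outside [0, 6.5]); Taking the first minus the rest: starting from the 5×27 cube (135.00 mm²), the 17×29 cube at (8.5, -4) misses the remaining region (no effect) — area = 135.00 mm²; the cube at (13.5, -3.5) is present — its section is the full 11×26.5 rectangle (area 291.50 mm²); Merging all regions: the 2 present regions are separate (no shared area or edge), so areas and boundary lengths simply add and each stays a separate island — area = 426.50 mm². Checking containment: at z = 6.75 the cross-section extends beyond the z = 3.75 cross-section by about 291.50 mm².

part overhangs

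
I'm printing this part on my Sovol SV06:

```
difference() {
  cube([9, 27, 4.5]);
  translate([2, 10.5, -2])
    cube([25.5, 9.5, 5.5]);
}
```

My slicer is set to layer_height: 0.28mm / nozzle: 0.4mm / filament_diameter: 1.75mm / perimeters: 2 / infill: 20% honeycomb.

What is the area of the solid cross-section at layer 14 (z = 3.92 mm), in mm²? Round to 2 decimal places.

243.00 mm²

At z = 3.92 mm: the cube (footprint 9×27) is included at this height (area 243.00 mm²); the cube at (2, 10.5) is not intersected at this z (z outside [-2, 3.5]); Subtracting the remaining from the first: none of the subtracted shapes is present at this height, so the 9×27 cube is unchanged — area = 243.00 mm². Overall, the cross-section is a single solid region. Net area = 243.00 mm².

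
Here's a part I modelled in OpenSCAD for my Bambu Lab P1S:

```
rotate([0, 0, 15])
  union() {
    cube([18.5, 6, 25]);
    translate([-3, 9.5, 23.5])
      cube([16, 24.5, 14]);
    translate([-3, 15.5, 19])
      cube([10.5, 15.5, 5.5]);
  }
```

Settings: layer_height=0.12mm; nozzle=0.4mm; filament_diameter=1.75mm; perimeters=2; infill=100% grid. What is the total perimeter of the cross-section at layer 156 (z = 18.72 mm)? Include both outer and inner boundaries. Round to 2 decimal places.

49.00 mm

At z = 18.72 mm: the cube (footprint 18.5×6) is included at this height (perimeter 49.00 mm); the cube at (-3, 9.5) is absent (z outside [23.5, 37.5]); the cube at (-3, 15.5) does not reach this height (z outside [19, 24.5]); Merging all regions: only the 18.5×6 cube is present, so the union is just that shape — boundary = 49.00 mm; (rotated 15° about Z; rotation is an isometry so areas/perimeters/island counts are preserved). Overall, the cross-section is a single solid region. Total boundary length (outer) = 49.00 mm.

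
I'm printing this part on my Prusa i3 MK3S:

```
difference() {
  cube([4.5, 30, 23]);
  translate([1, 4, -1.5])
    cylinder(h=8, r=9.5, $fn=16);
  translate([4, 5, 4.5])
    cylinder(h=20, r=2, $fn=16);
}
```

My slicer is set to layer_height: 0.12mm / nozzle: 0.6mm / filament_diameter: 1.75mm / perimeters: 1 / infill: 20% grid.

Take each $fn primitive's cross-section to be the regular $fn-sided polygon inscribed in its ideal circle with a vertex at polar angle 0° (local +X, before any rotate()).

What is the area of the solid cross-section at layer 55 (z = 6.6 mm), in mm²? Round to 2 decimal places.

126.93 mm²

At z = 6.6 mm: the cube is present — its section is the full 4.5×30 rectangle (area 135.00 mm²); the cylinder at (1, 4) does not reach this height (z outside [-1.5, 6.5]); the cylinder at (4, 5): section is a regular 16-gon, circumradius r=2 (area = (16/2)·2.000²·sin(360°/16) = 12.25 mm²); Taking the first minus the rest: starting from the 4.5×30 cube (135.00 mm²), the r=2 cylinder at (4, 5) partially overlaps it — only the 8.07 mm² overlap (of its 12.25 mm²) is removed, clipping the outline — area = 126.93 mm². Overall, the cross-section is a single solid region. Net area = 126.93 mm².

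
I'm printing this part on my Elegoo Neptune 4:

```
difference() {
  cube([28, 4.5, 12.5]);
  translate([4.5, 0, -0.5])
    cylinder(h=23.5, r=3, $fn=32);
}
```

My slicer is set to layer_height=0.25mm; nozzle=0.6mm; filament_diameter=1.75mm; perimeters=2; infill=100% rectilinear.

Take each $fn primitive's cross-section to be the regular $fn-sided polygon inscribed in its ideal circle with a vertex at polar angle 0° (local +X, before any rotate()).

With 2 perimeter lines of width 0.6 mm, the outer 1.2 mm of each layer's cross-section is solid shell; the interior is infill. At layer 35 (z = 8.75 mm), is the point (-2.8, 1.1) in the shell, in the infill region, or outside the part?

At z = 8.75 mm: the cube (footprint 28×4.5) is included at this height; the cylinder at (4.5, 0): section is a regular 32-gon, circumradius r=3; Subtracting the remaining from the first: starting from the 28×4.5 cube, the r=3 cylinder at (4.5, 0) partially overlaps it — only the 14.05 mm² overlap (of its 28.09 mm²) is removed, clipping the outline — 1 connected region. Overall, the cross-section is a single solid region. The nearest boundary edge runs (0.00, 0.00)→(0.00, 4.50); distance from the point to it = 2.80 mm. The point is not inside any of the regions above, so it lies outside the cross-section (2.80 mm from the nearest boundary).

outside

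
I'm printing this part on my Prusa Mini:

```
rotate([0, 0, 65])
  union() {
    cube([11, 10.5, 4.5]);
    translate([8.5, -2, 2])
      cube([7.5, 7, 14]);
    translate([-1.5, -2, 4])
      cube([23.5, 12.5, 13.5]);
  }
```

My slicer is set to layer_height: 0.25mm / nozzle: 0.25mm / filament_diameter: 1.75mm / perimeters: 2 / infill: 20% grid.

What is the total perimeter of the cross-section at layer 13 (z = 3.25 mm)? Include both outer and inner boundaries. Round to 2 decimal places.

57.00 mm

At z = 3.25 mm: the cube (footprint 11×10.5) is included at this height (perimeter 43.00 mm); the cube at (8.5, -2) (footprint 7.5×7) is included at this height (perimeter 29.00 mm); the cube at (-1.5, -2) is not intersected at this z (z outside [4, 17.5]); Taking the union: the regions partially overlap (shared area 12.50 mm²), so the edge portions inside another operand are dropped and the merged outline is re-measured after clipping — boundary = 57.00 mm; (whole slice rotated 65° about Z — lengths, areas and connectivity unchanged). Overall, the cross-section is a single solid region. Total boundary length (outer) = 57.00 mm.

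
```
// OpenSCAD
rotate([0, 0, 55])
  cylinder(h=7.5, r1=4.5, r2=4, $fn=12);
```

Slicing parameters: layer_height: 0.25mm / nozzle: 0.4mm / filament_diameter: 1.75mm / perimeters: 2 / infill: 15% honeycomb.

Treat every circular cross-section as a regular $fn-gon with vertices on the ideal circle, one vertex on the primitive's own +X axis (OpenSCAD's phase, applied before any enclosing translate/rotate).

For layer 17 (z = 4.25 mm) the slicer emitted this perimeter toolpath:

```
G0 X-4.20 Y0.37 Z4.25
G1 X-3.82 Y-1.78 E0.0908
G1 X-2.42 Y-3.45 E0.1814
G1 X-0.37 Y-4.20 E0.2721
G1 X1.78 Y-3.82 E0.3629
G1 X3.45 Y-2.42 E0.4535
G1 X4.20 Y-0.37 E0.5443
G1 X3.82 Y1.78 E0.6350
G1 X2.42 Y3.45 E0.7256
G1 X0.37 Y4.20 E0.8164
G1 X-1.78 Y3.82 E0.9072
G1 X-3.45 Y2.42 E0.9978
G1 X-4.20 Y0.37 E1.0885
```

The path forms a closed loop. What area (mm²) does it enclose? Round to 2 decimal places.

Apply the shoelace formula to the sequence of (X, Y) vertices; enclosed area = 53.30 mm².

53.30 mm²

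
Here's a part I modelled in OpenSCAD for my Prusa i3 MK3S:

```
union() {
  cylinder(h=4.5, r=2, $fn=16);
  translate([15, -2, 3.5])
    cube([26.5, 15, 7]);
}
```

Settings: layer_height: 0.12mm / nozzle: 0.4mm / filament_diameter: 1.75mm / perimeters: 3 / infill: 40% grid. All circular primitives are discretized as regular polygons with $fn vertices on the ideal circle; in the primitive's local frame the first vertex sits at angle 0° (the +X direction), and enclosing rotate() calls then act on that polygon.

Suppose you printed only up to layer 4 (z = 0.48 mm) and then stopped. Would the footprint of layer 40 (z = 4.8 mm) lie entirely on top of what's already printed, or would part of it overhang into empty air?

part overhangs

Compare the two slices. At z = 0.48: the cylinder: section is a regular 16-gon, circumradius r=2 (area = (16/2)·2.000²·sin(360°/16) = 12.25 mm²); the cube at (15, -2) does not reach this height (z outside [3.5, 10.5]); Combining (union): only the r=2 cylinder is present, so the union is just that shape — area = 12.25 mm². At z = 4.8: the cylinder is absent (z outside [0, 4.5]); the cube at (15, -2) is present — its section is the full 26.5×15 rectangle (area 397.50 mm²); Merging all regions: only the 26.5×15 cube at (15, -2) is present, so the union is just that shape — area = 397.50 mm². Checking containment: at z = 4.8 the cross-section extends beyond the z = 0.48 cross-section by about 397.50 mm².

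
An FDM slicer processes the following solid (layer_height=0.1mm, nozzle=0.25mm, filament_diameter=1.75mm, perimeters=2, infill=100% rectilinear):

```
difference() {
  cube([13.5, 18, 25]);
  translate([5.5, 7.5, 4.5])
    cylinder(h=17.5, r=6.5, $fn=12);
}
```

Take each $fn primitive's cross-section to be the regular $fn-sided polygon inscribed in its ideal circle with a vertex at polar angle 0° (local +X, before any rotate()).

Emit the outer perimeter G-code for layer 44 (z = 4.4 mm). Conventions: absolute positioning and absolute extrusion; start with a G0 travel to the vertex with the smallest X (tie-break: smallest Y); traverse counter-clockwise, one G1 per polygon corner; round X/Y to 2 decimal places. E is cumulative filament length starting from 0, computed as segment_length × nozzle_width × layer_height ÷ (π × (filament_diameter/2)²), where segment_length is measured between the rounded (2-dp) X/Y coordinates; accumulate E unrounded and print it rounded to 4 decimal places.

At z = 4.4 mm: the 13.5×18 cube contributes its full rectangle; the cylinder at (5.5, 7.5) does not reach this height (z outside [4.5, 22]); Taking the first minus the rest: none of the subtracted shapes is present at this height, so the 13.5×18 cube is unchanged — 1 connected region. The outline is a single polygon with 4 vertices. Extrusion per mm of travel: 0.25 × 0.1 / (π × 0.875²) = 0.010394. Accumulating E over each segment gives final E = 0.6548.

G0 X0.00 Y0.00 Z4.40
G1 X13.50 Y0.00 E0.1403
G1 X13.50 Y18.00 E0.3274
G1 X0.00 Y18.00 E0.4677
G1 X0.00 Y0.00 E0.6548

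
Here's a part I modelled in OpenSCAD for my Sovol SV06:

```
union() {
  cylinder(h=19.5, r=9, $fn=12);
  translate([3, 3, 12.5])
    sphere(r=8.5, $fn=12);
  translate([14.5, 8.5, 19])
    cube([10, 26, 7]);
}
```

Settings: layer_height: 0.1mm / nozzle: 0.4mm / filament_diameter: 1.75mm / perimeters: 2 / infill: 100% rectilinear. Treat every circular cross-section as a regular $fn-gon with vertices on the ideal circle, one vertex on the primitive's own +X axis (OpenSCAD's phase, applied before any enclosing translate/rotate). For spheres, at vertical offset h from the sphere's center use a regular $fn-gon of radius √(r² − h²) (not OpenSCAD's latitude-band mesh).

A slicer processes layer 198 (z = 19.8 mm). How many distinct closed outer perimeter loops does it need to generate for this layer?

At z = 19.8 mm: the cylinder does not reach this height (z outside [0, 19.5]); the r=8.5 sphere at (3, 3) slices to a regular 12-gon of circumradius 4.354 (√(r²−h²) with h=7.3 from center); the cube at (14.5, 8.5) (footprint 10×26) is included at this height; Combining (union): the 2 present regions are separate (no shared area or edge), so areas and boundary lengths simply add and each stays a separate island — 2 connected regions. The result has 2 disconnected regions.

2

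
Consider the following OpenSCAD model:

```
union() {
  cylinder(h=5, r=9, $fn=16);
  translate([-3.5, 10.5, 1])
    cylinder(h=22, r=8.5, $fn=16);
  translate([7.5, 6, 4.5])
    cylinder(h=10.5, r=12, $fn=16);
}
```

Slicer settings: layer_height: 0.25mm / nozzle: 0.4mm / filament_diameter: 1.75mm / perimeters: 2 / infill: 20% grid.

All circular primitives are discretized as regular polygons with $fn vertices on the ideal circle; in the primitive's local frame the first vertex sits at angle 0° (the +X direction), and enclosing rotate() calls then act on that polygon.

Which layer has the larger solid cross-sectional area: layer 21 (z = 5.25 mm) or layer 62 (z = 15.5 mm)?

Layer 21 (z = 5.25): the cylinder is not intersected at this z (z outside [0, 5]); the cylinder at (-3.5, 10.5): section is a regular 16-gon, circumradius r=8.5 (area = (16/2)·8.500²·sin(360°/16) = 221.19 mm²); the r=12 cylinder at (7.5, 6) contributes a regular 16-gon of circumradius 12 (area = (16/2)·12.000²·sin(360°/16) = 440.85 mm²); Merging all regions: the regions partially overlap — summed areas 662.04 mm² minus the doubly-counted overlap 93.06 mm² gives 568.99 mm² — area = 568.99 mm². So its area = 568.99 mm². Layer 62 (z = 15.5): the cylinder is not intersected at this z (z outside [0, 5]); the cylinder at (-3.5, 10.5): section is a regular 16-gon, circumradius r=8.5 (area = (16/2)·8.500²·sin(360°/16) = 221.19 mm²); the cylinder at (7.5, 6) is not intersected at this z (z outside [4.5, 15]); Merging all regions: only the r=8.5 cylinder at (-3.5, 10.5) is present, so the union is just that shape — area = 221.19 mm². So its area = 221.19 mm². Layer 21 is larger (568.99 vs 221.19 mm²).

layer 21 (z = 5.25 mm)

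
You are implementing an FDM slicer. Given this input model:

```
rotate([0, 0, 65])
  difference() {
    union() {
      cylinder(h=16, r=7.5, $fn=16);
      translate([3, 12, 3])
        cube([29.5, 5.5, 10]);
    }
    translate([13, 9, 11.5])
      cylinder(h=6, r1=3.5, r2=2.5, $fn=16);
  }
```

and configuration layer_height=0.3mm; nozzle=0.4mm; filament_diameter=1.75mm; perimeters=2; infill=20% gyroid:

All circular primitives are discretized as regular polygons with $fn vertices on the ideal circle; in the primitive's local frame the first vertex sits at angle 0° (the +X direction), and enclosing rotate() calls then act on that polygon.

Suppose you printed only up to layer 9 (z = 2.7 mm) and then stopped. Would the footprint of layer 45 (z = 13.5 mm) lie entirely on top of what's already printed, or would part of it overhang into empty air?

entirely on top

Compare the two slices. At z = 2.7: the r=7.5 cylinder contributes a regular 16-gon of circumradius 7.5 (area = (16/2)·7.500²·sin(360°/16) = 172.21 mm²); the cube at (3, 12) is absent (z outside [3, 13]); Merging all regions: only the r=7.5 cylinder is present, so the union is just that shape — area = 172.21 mm²; the cone at (13, 9) does not reach this height (z outside [11.5, 17.5]); Taking the first minus the rest: none of the subtracted shapes is present at this height, so the result so far is unchanged — area = 172.21 mm²; (whole slice rotated 65° about Z — lengths, areas and connectivity unchanged). At z = 13.5: the r=7.5 cylinder contributes a regular 16-gon of circumradius 7.5 (area = (16/2)·7.500²·sin(360°/16) = 172.21 mm²); the cube at (3, 12) is not intersected at this z (z outside [3, 13]); Merging all regions: only the r=7.5 cylinder is present, so the union is just that shape — area = 172.21 mm²; the cone at (13, 9) contributes a regular 16-gon of circumradius 3.167 (interpolated between r1=3.5 and r2=2.5 at t=0.333) (area = (16/2)·3.167²·sin(360°/16) = 30.70 mm²); After the difference (first − rest): starting from that combined region (172.21 mm²), the cone at (13, 9) misses the remaining region (no effect) — area = 172.21 mm²; (whole slice rotated 65° about Z — lengths, areas and connectivity unchanged). Checking containment: the cross-section at z = 13.5 is a subset of the cross-section at z = 2.7.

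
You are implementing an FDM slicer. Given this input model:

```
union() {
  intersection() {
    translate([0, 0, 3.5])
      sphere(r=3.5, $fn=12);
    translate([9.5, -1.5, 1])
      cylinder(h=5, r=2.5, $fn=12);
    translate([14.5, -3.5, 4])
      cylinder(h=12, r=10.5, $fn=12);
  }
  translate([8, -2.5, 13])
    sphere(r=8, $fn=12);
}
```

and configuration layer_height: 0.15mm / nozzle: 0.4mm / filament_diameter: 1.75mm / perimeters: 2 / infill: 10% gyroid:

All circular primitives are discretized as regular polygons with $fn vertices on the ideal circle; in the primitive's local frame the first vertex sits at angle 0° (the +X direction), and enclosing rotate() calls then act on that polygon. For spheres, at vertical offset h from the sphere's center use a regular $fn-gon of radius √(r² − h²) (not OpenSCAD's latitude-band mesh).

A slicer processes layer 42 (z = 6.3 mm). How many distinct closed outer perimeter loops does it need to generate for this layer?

1

At z = 6.3 mm: the r=3.5 sphere contributes a regular 12-gon of circumradius √(3.5²−2.8²) = 2.100; the cylinder at (9.5, -1.5) is absent (z outside [1, 6]); the cylinder at (14.5, -3.5): section is a regular 12-gon, circumradius r=10.5; Keeping only the common overlap: at least one operand is absent at this height, so nothing remains; the sphere at (8, -2.5): section is a regular 12-gon, circumradius = √(r²−h²) = √(8²−6.7²) = 4.371; Merging all regions: only the r=8 sphere at (8, -2.5) is present, so the union is just that shape — 1 connected region. The result has 1 disconnected region.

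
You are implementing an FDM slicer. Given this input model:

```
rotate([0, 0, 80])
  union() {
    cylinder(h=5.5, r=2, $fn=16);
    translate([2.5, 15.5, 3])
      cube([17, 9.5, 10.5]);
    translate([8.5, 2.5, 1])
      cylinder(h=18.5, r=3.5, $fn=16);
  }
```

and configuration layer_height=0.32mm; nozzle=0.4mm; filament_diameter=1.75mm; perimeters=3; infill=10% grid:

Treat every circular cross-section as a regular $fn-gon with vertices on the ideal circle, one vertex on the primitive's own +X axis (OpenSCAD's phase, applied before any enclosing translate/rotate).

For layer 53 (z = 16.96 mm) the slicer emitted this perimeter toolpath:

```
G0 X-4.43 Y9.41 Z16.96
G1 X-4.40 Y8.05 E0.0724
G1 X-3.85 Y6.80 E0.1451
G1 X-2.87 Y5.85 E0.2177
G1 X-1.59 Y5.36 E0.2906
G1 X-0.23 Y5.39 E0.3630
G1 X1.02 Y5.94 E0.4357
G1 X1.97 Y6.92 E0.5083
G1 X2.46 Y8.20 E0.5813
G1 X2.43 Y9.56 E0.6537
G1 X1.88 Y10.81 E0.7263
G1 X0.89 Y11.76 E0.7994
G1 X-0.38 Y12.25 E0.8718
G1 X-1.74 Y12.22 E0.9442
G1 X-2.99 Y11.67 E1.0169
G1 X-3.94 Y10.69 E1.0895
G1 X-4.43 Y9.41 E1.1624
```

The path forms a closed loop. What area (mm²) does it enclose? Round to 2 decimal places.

Apply the shoelace formula to the sequence of (X, Y) vertices; enclosed area = 37.48 mm².

37.48 mm²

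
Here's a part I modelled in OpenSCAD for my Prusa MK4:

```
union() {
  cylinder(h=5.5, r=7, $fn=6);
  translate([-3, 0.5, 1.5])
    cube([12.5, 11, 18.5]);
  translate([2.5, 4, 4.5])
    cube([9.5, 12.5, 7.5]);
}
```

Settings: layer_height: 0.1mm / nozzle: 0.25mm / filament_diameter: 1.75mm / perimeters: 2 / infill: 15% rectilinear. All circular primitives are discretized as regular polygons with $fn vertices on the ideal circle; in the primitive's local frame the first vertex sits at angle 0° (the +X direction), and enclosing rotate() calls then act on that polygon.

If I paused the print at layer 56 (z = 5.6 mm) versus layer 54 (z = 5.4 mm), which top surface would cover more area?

layer 54 (z = 5.4 mm)

Layer 56 (z = 5.6): the cylinder is not intersected at this z (z outside [0, 5.5]); the cube at (-3, 0.5) is present — its section is the full 12.5×11 rectangle (area 137.50 mm²); the 9.5×12.5 cube at (2.5, 4) contributes its full rectangle (area 118.75 mm²); Combining (union): the regions partially overlap — summed areas 256.25 mm² minus the doubly-counted overlap 52.50 mm² gives 203.75 mm² — area = 203.75 mm². So its area = 203.75 mm². Layer 54 (z = 5.4): the r=7 cylinder contributes a regular 6-gon of circumradius 7 (area = (6/2)·7.000²·sin(360°/6) = 127.31 mm²); the cube at (-3, 0.5) is present — its section is the full 12.5×11 rectangle (area 137.50 mm²); the 9.5×12.5 cube at (2.5, 4) contributes its full rectangle (area 118.75 mm²); Combining (union): the regions partially overlap — summed areas 383.56 mm² minus the doubly-counted overlap 97.59 mm² gives 285.97 mm² — area = 285.97 mm². So its area = 285.97 mm². Layer 54 is larger (285.97 vs 203.75 mm²).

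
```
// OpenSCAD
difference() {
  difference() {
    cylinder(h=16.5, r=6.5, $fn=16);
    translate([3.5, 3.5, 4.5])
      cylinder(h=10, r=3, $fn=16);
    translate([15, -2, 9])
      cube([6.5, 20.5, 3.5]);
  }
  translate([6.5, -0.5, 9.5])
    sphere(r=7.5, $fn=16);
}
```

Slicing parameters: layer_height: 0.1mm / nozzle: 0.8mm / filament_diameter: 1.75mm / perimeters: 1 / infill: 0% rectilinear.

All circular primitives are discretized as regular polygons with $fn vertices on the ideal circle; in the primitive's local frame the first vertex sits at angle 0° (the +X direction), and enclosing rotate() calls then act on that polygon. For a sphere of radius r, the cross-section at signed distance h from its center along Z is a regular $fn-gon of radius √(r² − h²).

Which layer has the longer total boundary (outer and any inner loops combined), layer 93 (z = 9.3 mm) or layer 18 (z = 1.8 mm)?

Layer 93 (z = 9.3): the r=6.5 cylinder contributes a regular 16-gon of circumradius 6.5 (perimeter = 2·16·6.500·sin(180°/16) = 40.58 mm); the cylinder at (3.5, 3.5): section is a regular 16-gon, circumradius r=3 (perimeter = 2·16·3.000·sin(180°/16) = 18.73 mm); the 6.5×20.5 cube at (15, -2) contributes its full rectangle (perimeter 54.00 mm); Taking the first minus the rest: starting from the r=6.5 cylinder, the r=3 cylinder at (3.5, 3.5) partially overlaps it — only the 21.05 mm² overlap (of its 27.55 mm²) is removed, clipping the outline; the 6.5×20.5 cube at (15, -2) misses the remaining region (no effect) — boundary = 45.71 mm; the r=7.5 sphere at (6.5, -0.5) slices to a regular 16-gon of circumradius 7.497 (√(r²−h²) with h=0.2 from center) (perimeter = 2·16·7.497·sin(180°/16) = 46.81 mm); After the difference (first − rest): starting from the result so far, the r=7.5 sphere at (6.5, -0.5) partially overlaps it — only the 43.08 mm² overlap (of its 172.09 mm²) is removed, clipping the outline — boundary = 38.19 mm. So its perimeter = 38.19 mm. Layer 18 (z = 1.8): the r=6.5 cylinder contributes a regular 16-gon of circumradius 6.5 (perimeter = 2·16·6.500·sin(180°/16) = 40.58 mm); the cylinder at (3.5, 3.5) does not reach this height (z outside [4.5, 14.5]); the cube at (15, -2) is not intersected at this z (z outside [9, 12.5]); Taking the first minus the rest: none of the subtracted shapes is present at this height, so the r=6.5 cylinder is unchanged — boundary = 40.58 mm; the sphere at (6.5, -0.5) is absent (|z−center|=7.700 > r=7.5); After the difference (first − rest): none of the subtracted shapes is present at this height, so that combined region is unchanged — boundary = 40.58 mm. So its perimeter = 40.58 mm. Layer 18 is larger (40.58 vs 38.19 mm).

layer 18 (z = 1.8 mm)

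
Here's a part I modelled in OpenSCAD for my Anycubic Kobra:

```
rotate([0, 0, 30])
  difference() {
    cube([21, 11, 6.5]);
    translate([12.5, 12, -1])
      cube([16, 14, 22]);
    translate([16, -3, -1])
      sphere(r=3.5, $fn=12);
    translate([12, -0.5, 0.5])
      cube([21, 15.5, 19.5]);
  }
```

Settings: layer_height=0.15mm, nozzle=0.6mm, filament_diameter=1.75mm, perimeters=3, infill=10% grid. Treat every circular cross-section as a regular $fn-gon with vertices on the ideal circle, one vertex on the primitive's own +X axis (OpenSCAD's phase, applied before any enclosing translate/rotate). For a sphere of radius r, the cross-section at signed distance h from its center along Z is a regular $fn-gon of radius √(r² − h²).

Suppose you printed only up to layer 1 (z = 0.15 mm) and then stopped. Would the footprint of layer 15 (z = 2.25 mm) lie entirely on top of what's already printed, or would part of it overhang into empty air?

entirely on top

Compare the two slices. At z = 0.15: the 21×11 cube contributes its full rectangle (area 231.00 mm²); the 16×14 cube at (12.5, 12) contributes its full rectangle (area 224.00 mm²); the r=3.5 sphere at (16, -3) slices to a regular 12-gon of circumradius 3.306 (√(r²−h²) with h=1.15 from center) (area = (12/2)·3.306²·sin(360°/12) = 32.78 mm²); the cube at (12, -0.5) is not intersected at this z (z outside [0.5, 20]); After the difference (first − rest): starting from the 21×11 cube (231.00 mm²), the 16×14 cube at (12.5, 12) misses the remaining region (no effect); the r=3.5 sphere at (16, -3) partially overlaps it — only the 0.35 mm² overlap (of its 32.78 mm²) is removed, clipping the outline — area = 230.65 mm²; (rotated 30° about Z; rotation is an isometry so areas/perimeters/island counts are preserved). At z = 2.25: the cube (footprint 21×11) is included at this height (area 231.00 mm²); the 16×14 cube at (12.5, 12) contributes its full rectangle (area 224.00 mm²); the r=3.5 sphere at (16, -3) slices to a regular 12-gon of circumradius 1.299 (√(r²−h²) with h=3.25 from center) (area = (12/2)·1.299²·sin(360°/12) = 5.06 mm²); the 21×15.5 cube at (12, -0.5) contributes its full rectangle (area 325.50 mm²); After the difference (first − rest): starting from the 21×11 cube (231.00 mm²), the 16×14 cube at (12.5, 12) misses the remaining region (no effect); the r=3.5 sphere at (16, -3) misses the remaining region (no effect); the 21×15.5 cube at (12, -0.5) partially overlaps it — only the 99.00 mm² overlap (of its 325.50 mm²) is removed, clipping the outline — area = 132.00 mm²; (rotated 30° about Z; rotation is an isometry so areas/perimeters/island counts are preserved). Checking containment: the cross-section at z = 2.25 is a subset of the cross-section at z = 0.15.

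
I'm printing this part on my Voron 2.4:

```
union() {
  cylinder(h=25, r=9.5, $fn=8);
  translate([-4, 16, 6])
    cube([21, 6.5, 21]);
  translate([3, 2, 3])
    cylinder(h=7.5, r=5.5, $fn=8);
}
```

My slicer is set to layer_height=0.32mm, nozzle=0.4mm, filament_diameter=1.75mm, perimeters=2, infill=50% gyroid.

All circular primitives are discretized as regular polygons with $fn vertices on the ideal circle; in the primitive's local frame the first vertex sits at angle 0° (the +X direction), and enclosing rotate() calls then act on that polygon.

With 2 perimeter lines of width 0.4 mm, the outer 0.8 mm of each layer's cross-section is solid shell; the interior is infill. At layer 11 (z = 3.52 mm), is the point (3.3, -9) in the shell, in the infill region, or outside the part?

outside

At z = 3.52 mm: the cylinder: section is a regular 8-gon, circumradius r=9.5; the cube at (-4, 16) does not reach this height (z outside [6, 27]); the r=5.5 cylinder at (3, 2) contributes a regular 8-gon of circumradius 5.5; Combining (union): the r=5.5 cylinder at (3, 2) lies entirely inside the r=9.5 cylinder, so the union is just the r=9.5 cylinder — 1 connected region. Overall, the cross-section is a single solid region. The nearest boundary edge runs (6.72, -6.72)→(-0.00, -9.50); distance from the point to it = 0.80 mm. The point is not inside any of the regions above, so it lies outside the cross-section (0.80 mm from the nearest boundary).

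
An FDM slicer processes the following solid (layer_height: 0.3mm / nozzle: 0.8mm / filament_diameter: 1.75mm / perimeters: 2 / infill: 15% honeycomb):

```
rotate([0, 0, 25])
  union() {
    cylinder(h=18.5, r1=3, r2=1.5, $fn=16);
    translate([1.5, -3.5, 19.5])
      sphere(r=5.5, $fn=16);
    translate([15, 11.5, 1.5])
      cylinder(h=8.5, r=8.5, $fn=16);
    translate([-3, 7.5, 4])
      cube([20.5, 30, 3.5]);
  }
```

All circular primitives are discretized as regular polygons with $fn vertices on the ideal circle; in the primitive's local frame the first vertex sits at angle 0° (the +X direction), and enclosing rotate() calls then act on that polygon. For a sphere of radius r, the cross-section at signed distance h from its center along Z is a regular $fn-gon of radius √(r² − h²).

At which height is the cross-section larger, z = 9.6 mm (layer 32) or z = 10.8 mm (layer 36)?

layer 32 (z = 9.6 mm)

Layer 32 (z = 9.6): the cone: at t=0.519 of its height the radius interpolates to r₁+(r₂−r₁)t = 2.222, giving a regular 16-gon of that circumradius (area = (16/2)·2.222²·sin(360°/16) = 15.11 mm²); the sphere at (1.5, -3.5) is not intersected at this z (|z−center|=9.900 > r=5.5); the r=8.5 cylinder at (15, 11.5) contributes a regular 16-gon of circumradius 8.5 (area = (16/2)·8.500²·sin(360°/16) = 221.19 mm²); the cube at (-3, 7.5) is not intersected at this z (z outside [4, 7.5]); Merging all regions: the 2 present regions are separate (no shared area or edge), so areas and boundary lengths simply add and each stays a separate island — area = 236.30 mm²; (whole slice rotated 25° about Z — lengths, areas and connectivity unchanged). So its area = 236.30 mm². Layer 36 (z = 10.8): the cone (r1=3→r2=1.5) has section circumradius 2.124 here — a regular 16-gon (area = (16/2)·2.124²·sin(360°/16) = 13.82 mm²); the sphere at (1.5, -3.5) is absent (|z−center|=8.700 > r=5.5); the cylinder at (15, 11.5) is not intersected at this z (z outside [1.5, 10]); the cube at (-3, 7.5) is absent (z outside [4, 7.5]); Taking the union: only the cone is present, so the union is just that shape — area = 13.82 mm²; (rotated 25° about Z; rotation is an isometry so areas/perimeters/island counts are preserved). So its area = 13.82 mm². Layer 32 is larger (236.30 vs 13.82 mm²).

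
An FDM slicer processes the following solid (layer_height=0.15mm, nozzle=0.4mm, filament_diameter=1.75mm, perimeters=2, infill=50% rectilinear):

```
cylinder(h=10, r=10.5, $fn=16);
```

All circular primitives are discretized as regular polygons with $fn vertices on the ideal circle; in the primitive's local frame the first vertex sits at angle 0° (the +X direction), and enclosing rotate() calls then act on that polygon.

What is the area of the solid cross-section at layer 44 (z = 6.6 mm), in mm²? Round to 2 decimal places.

337.53 mm²

At z = 6.6 mm: the cylinder: section is a regular 16-gon, circumradius r=10.5 (area = (16/2)·10.500²·sin(360°/16) = 337.53 mm²). Overall, the cross-section is a single solid region. Net area = 337.53 mm².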